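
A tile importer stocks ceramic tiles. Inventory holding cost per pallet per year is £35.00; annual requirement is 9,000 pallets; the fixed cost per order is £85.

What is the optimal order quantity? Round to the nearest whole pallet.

209 pallets

Q* = √(2·D·S / H) = √(2·9,000·85 / 35) = √43,714.3 ≈ 209.08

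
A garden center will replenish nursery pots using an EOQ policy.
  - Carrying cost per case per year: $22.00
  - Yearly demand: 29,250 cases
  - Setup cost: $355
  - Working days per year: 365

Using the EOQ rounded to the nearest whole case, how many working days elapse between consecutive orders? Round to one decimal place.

12.1 days

Optimal lot size Q* = (2 × 29,250 × $355 / $22)^½ ≈ 971.58 → Q = 972 cases
Cycle time = (working days × Q)/D = (365 × 972) / 29,250 = 12.129 days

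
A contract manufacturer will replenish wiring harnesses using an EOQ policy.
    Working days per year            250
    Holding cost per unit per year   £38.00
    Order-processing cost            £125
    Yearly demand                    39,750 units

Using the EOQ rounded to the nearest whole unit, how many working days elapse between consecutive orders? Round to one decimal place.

3.2 days

Optimal lot size Q* = (2 × 39,750 × £125 / £38)^½ ≈ 511.38 → Q = 511 units
T = Q/D × 250 days = 511/39,750 × 250 = 3.214 days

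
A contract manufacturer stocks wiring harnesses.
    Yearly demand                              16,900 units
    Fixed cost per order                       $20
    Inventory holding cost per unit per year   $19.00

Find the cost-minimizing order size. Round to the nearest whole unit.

189 units

EOQ = √(2DS/H) = √(2 × 16,900 × 20 / 19)
    = √(35,578.95) ≈ 188.62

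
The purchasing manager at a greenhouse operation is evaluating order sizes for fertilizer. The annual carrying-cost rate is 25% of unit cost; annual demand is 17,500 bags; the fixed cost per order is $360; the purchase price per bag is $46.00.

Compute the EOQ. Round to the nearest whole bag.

1,047 bags

Holding cost per bag per year: H = 25% × $46 = $11.5000
Q* = √(2·D·S / H) = √(2·17,500·360 / 11.5) = √1,095,652.2 ≈ 1,046.73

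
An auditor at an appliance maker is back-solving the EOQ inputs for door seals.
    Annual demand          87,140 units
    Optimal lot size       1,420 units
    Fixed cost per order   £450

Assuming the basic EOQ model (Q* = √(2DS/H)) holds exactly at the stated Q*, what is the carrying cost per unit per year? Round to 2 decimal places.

Since Q* = (2DS/H)^½, squaring gives Q*²·H = 2DS.
H = 2DS / Q² = 2 × 87,140 × 450 / 1,420² = 38.8941

£38.89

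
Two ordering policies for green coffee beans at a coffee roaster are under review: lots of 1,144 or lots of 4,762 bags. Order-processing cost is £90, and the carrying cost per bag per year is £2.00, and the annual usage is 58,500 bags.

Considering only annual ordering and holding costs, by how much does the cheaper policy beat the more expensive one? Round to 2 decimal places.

TC(Q) = (D/Q)S + (Q/2)H
TC(1,144) = (58,500/1,144)×90 + (1,144/2)×2 = £5,746.27
TC(4,762) = (58,500/4,762)×90 + (4,762/2)×2 = £5,867.63
|ΔTC| = |£5,746.27 − £5,867.63| = £121.36

£121.36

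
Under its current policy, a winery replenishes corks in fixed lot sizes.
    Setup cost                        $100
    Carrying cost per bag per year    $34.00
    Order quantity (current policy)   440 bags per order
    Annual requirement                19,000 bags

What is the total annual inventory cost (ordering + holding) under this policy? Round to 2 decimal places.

Ordering: D/Q × S = 19,000/440 × $100 = $4,318.18
Holding:  Q/2 × H = 440/2 × $34 = $7,480.00
Total = $4,318.18 + $7,480.00 = $11,798.18

$11,798.18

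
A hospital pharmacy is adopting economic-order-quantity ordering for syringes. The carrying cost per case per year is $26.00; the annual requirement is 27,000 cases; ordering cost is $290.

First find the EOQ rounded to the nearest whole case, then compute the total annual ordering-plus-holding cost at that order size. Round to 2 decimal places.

$20,178.21

Q* = √(2·D·S / H) = √(2·27,000·290 / 26) = √602,307.7 ≈ 776.08 → Q = 776 cases
Orders/yr = 27,000/776 = 34.794; ordering cost = 34.794 × $290 = $10,090.21
Average inventory = 776/2 = 388; holding cost = 388 × $26 = $10,088.00
Total = $10,090.21 + $10,088.00 = $20,178.21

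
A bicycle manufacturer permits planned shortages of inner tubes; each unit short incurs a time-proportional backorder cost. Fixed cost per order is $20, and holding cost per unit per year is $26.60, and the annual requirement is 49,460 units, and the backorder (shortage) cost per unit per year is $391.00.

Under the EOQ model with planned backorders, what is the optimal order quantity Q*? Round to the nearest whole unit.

Basic EOQ = √(2·49,460·20/26.6) = 272.720
Backorder adjustment √((H+b)/b) = √((26.6+391)/391) = 1.0335
Q* = 272.720 × 1.0335 ≈ 281.84

282 units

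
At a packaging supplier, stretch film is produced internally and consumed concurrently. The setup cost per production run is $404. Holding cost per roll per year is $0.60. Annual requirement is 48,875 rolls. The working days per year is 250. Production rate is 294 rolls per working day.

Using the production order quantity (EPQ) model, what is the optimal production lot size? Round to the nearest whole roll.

14,016 rolls

d = 48,875/250 = 195.5000 rolls/day;  effective holding cost H(1 − d/p) = 0.6·(1 − 195.5000/294) = 0.20102
Q* = √(2DS / H_eff) = √(2·48,875·404 / 0.20102) ≈ 14,016.16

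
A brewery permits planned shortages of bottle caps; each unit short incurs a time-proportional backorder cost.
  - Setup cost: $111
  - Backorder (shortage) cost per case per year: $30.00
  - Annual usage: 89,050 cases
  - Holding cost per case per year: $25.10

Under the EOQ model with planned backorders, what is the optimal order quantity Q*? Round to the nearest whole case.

Q* = √(2DS/H) · √((H + b)/b)
   = √(2 × 89,050 × 111 / 25.1) · √((25.1 + 30) / 30)
   = 887.476 × 1.3552 ≈ 1,202.74

1,203 cases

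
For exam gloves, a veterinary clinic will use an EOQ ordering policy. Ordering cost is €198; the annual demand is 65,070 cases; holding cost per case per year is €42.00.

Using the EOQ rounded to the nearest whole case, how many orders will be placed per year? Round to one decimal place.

Q* = √(2·D·S / H) = √(2·65,070·198 / 42) = √613,517.1 ≈ 783.27 → Q = 783
Orders per year = D/Q = 65,070 / 783 = 83.103

83.1 orders per year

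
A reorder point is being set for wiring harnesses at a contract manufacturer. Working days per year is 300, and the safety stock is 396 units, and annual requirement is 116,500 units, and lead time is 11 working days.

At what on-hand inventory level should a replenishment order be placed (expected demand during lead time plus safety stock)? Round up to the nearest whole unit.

Daily demand d = 116,500 / 300 = 388.333 units/day
Demand during lead time = 388.333 × 11 = 4,271.67
Reorder point = 4,271.67 + 396 = 4,667.67 → round up

4,668 units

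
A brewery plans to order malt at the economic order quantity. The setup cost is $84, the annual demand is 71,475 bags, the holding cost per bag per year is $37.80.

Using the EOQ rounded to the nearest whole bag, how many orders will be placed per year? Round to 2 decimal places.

Q* = √(2·D·S / H) = √(2·71,475·84 / 37.8) = √317,666.7 ≈ 563.62 → Q = 564
Orders per year = D/Q = 71,475 / 564 = 126.729

126.73 orders per year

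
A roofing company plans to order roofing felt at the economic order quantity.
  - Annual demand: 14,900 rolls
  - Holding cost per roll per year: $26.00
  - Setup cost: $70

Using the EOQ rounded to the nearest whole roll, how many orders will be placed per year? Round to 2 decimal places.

Optimal lot size Q* = (2 × 14,900 × $70 / $26)^½ ≈ 283.25 → Q = 283
N = D/Q = 14,900/283 ≈ 52.650 orders/yr

52.65 orders per year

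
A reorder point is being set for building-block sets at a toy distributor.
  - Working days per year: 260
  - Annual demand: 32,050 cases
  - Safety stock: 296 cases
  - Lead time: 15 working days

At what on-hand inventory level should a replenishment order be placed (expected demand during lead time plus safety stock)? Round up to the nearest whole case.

2,146 cases

Daily demand d = 32,050 / 260 = 123.269 cases/day
Demand during lead time = 123.269 × 15 = 1,849.04
Reorder point = 1,849.04 + 296 = 2,145.04 → round up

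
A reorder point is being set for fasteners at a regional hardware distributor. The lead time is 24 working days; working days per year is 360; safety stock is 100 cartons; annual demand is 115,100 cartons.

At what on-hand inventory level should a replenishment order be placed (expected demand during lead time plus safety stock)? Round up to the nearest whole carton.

Daily demand d = 115,100 / 360 = 319.722 cartons/day
Demand during lead time = 319.722 × 24 = 7,673.33
Reorder point = 7,673.33 + 100 = 7,773.33 → round up

7,774 cartons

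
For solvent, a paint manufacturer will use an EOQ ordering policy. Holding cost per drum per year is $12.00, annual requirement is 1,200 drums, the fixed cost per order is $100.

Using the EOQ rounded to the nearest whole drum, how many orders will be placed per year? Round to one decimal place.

8.5 orders per year

EOQ = √(2DS/H) = √(2 × 1,200 × 100 / 12)
    = √(20,000.00) ≈ 141.42 → Q = 141
Orders per year = D/Q = 1,200 / 141 = 8.511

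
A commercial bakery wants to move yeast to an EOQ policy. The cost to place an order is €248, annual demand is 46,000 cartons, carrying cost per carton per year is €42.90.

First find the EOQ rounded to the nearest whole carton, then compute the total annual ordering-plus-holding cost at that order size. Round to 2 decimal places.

Optimal lot size Q* = (2 × 46,000 × €248 / €42.9)^½ ≈ 729.27 → Q = 729 cartons
Annual ordering cost = (D/Q)·S = (46,000/729) × 248 = €15,648.83
Annual holding cost  = (Q/2)·H = (729/2) × 42.9 = €15,637.05
Total = €15,648.83 + €15,637.05 = €31,285.88

€31,285.88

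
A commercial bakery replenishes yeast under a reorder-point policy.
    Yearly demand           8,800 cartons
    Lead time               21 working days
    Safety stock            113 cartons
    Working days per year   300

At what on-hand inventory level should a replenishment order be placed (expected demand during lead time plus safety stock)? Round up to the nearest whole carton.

729 cartons

Daily demand d = 8,800 / 300 = 29.333 cartons/day
Demand during lead time = 29.333 × 21 = 616.00
Reorder point = 616.00 + 113 = 729.00 → round up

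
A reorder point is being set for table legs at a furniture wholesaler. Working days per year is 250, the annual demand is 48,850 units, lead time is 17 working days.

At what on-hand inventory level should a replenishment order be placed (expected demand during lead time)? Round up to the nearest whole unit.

3,322 units

Daily demand d = 48,850 / 250 = 195.400 units/day
Demand during lead time = 195.400 × 17 = 3,321.80
Reorder point = 3,321.80 → round up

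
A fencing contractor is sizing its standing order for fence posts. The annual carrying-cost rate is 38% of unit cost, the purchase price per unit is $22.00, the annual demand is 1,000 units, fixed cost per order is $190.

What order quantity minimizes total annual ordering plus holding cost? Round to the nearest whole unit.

213 units

Carrying cost H = $22 × 38% = $8.3600/unit/yr
Q* = √(2·D·S / H) = √(2·1,000·190 / 8.36) = √45,454.5 ≈ 213.20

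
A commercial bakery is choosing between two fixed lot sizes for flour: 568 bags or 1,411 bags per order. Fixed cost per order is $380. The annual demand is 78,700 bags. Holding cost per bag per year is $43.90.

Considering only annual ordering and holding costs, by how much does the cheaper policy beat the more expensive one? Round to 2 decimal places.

$12,952.66

TC(Q) = (D/Q)S + (Q/2)H
TC(568) = (78,700/568)×380 + (568/2)×43.9 = $65,119.01
TC(1,411) = (78,700/1,411)×380 + (1,411/2)×43.9 = $52,166.35
Cheaper: Q = 1,411.  Difference = $12,952.66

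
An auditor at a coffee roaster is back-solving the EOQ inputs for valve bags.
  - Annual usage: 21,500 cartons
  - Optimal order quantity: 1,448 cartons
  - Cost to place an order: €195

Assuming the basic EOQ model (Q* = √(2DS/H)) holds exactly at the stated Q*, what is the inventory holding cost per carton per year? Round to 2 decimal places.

Since Q* = (2DS/H)^½, squaring gives Q*²·H = 2DS.
H = 2DS / Q² = 2 × 21,500 × 195 / 1,448² = 3.9991

€4.00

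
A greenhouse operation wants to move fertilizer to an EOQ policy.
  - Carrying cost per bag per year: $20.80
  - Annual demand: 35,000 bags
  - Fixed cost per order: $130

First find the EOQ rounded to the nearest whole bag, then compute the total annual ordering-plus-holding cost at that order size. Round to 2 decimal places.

EOQ = √(2DS/H) = √(2 × 35,000 × 130 / 20.8)
    = √(437,500.00) ≈ 661.44 → Q = 661 bags
Ordering: D/Q × S = 35,000/661 × $130 = $6,883.51
Holding:  Q/2 × H = 661/2 × $20.8 = $6,874.40
Total = $6,883.51 + $6,874.40 = $13,757.91

$13,757.91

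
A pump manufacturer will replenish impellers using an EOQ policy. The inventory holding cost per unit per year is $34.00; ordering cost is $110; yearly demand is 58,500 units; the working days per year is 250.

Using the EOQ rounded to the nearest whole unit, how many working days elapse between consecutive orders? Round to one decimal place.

EOQ = √(2DS/H) = √(2 × 58,500 × 110 / 34)
    = √(378,529.41) ≈ 615.25 → Q = 615 units
T = Q/D × 250 days = 615/58,500 × 250 = 2.628 days

2.6 days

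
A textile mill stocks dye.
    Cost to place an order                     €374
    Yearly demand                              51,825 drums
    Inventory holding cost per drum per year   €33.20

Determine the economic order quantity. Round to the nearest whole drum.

1,081 drums

2DS/H = 2·51,825·374/33.2 = 1,167,623.49
EOQ = √1,167,623.49 ≈ 1,080.57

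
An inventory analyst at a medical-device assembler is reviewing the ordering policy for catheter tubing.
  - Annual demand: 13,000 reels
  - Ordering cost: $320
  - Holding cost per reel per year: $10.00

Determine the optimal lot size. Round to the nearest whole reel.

912 reels

Q* = √(2·D·S / H) = √(2·13,000·320 / 10) = √832,000.0 ≈ 912.14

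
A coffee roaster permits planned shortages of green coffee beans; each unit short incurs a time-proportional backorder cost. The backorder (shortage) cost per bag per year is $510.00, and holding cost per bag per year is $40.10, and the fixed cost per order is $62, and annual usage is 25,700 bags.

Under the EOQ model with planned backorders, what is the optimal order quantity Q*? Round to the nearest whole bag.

Q* = √(2DS/H) · √((H + b)/b)
   = √(2 × 25,700 × 62 / 40.1) · √((40.1 + 510) / 510)
   = 281.907 × 1.0386 ≈ 292.78

293 bags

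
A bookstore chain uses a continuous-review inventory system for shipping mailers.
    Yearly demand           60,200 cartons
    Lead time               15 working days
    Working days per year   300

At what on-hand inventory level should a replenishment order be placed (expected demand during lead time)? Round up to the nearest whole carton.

Daily demand d = 60,200 / 300 = 200.667 cartons/day
Demand during lead time = 200.667 × 15 = 3,010.00
Reorder point = 3,010.00 → round up

3,010 cartons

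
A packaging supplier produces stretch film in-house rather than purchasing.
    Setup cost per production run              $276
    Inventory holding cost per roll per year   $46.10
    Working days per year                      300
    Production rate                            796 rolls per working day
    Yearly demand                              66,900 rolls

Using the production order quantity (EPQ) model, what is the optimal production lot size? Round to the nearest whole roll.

Daily demand d = 66,900/300 = 223.000; p = 796; 1 − d/p = 0.71985
EPQ = √(2DS / (H(1 − d/p)))
    = √(2 × 66,900 × 276 / (46.1 × 0.71985)) ≈ 1,054.90

1,055 rolls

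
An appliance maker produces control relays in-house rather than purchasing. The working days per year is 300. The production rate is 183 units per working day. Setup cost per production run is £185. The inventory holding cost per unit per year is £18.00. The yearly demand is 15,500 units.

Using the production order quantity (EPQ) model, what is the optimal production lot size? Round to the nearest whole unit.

666 units

Daily demand d = 15,500/300 = 51.667; p = 183; 1 − d/p = 0.71767
EPQ = √(2DS / (H(1 − d/p)))
    = √(2 × 15,500 × 185 / (18 × 0.71767)) ≈ 666.30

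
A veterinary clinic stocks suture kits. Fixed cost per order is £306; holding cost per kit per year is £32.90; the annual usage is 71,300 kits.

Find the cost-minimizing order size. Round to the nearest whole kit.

1,152 kits

Q* = √(2·D·S / H) = √(2·71,300·306 / 32.9) = √1,326,310.0 ≈ 1,151.66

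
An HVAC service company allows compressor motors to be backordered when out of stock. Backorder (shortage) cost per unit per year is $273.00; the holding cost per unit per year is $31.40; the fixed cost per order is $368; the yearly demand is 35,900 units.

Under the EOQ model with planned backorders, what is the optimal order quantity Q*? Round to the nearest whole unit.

969 units

Basic EOQ = √(2·35,900·368/31.4) = 917.321
Backorder adjustment √((H+b)/b) = √((31.4+273)/273) = 1.0559
Q* = 917.321 × 1.0559 ≈ 968.64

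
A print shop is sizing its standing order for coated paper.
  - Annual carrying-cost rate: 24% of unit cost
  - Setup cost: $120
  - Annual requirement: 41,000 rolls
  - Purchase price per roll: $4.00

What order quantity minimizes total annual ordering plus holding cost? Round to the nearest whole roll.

H = i·C = 0.24 × $4 = $0.9600 per roll-year
2DS/H = 2·41,000·120/0.96 = 10,250,000.00
EOQ = √10,250,000.00 ≈ 3,201.56

3,202 rolls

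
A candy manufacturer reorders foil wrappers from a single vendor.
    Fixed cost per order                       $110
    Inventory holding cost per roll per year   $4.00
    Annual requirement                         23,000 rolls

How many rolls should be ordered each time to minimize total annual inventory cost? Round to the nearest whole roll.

1,125 rolls

Q* = √(2·D·S / H) = √(2·23,000·110 / 4) = √1,265,000.0 ≈ 1,124.72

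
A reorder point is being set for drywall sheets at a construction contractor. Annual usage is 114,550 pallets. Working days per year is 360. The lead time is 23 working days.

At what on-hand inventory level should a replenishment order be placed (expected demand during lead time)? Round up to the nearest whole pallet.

Daily demand d = 114,550 / 360 = 318.194 pallets/day
Demand during lead time = 318.194 × 23 = 7,318.47
Reorder point = 7,318.47 → round up

7,319 pallets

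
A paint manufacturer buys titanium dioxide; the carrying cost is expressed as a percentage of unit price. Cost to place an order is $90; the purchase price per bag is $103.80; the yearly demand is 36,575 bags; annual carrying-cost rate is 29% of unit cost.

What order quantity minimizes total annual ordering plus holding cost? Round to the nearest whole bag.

468 bags

H = i·C = 0.29 × $103.8 = $30.1020 per bag-year
2DS/H = 2·36,575·90/30.102 = 218,706.40
EOQ = √218,706.40 ≈ 467.66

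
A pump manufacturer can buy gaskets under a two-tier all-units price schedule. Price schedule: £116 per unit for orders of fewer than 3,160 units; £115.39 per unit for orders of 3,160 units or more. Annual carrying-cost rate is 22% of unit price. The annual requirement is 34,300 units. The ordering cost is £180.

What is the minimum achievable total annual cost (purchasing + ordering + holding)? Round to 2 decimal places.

H₁ = 22%×£116 = £25.5200;  H₂ = 22%×£115.39 = £25.3858
EOQ₁ = √(2×34,300×180/25.5200) = 695.60  (< 3,160, feasible at tier 1)
EOQ₂ = √(2×34,300×180/25.3858) = 697.43  (< 3,160 → use Q = 3,160 at tier-2 price)
TC(tier 1 (EOQ₁), Q≈695.6) = £3,996,551.65
TC(tier 2, Q≈3,160.0) = £3,999,940.36
Minimum at tier 1 (EOQ₁): £3,996,551.65

£3,996,551.65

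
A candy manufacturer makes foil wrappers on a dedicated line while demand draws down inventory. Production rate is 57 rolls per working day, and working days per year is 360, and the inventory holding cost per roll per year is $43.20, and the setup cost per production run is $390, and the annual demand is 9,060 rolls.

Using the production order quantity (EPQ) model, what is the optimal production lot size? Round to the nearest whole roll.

541 rolls

Daily demand d = 9,060/360 = 25.167; p = 57; 1 − d/p = 0.55848
EPQ = √(2DS / (H(1 − d/p)))
    = √(2 × 9,060 × 390 / (43.2 × 0.55848)) ≈ 541.21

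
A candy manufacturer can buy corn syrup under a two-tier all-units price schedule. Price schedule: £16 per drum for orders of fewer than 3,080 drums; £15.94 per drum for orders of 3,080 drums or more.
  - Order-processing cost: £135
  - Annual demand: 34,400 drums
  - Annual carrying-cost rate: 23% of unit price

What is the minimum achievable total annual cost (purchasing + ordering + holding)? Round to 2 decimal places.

£555,489.74

H₁ = 23%×£16 = £3.6800;  H₂ = 23%×£15.94 = £3.6662
EOQ₁ = √(2×34,400×135/3.6800) = 1,588.68  (< 3,080, feasible at tier 1)
EOQ₂ = √(2×34,400×135/3.6662) = 1,591.67  (< 3,080 → use Q = 3,080 at tier-2 price)
TC(tier 1 (EOQ₁), Q≈1,588.7) = £556,246.35
TC(tier 2, Q≈3,080.0) = £555,489.74
Minimum at tier 2: £555,489.74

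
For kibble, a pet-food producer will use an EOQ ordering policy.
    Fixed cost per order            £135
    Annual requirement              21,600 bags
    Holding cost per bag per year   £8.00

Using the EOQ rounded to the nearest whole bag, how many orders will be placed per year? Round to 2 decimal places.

Optimal lot size Q* = (2 × 21,600 × £135 / £8)^½ ≈ 853.81 → Q = 854
N = D/Q = 21,600/854 ≈ 25.293 orders/yr

25.29 orders per year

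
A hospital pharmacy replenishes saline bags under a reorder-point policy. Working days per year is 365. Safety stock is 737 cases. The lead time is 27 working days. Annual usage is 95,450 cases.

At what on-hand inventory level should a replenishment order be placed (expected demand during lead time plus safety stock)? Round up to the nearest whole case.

7,798 cases

Daily demand d = 95,450 / 365 = 261.507 cases/day
Demand during lead time = 261.507 × 27 = 7,060.68
Reorder point = 7,060.68 + 737 = 7,797.68 → round up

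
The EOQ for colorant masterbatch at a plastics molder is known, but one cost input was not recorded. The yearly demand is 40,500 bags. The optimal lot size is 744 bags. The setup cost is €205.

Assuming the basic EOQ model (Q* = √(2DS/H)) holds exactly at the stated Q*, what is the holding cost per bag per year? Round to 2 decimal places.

Since Q* = (2DS/H)^½, squaring gives Q*²·H = 2DS.
H = 2DS / Q² = 2 × 40,500 × 205 / 744² = 29.9980

€30.00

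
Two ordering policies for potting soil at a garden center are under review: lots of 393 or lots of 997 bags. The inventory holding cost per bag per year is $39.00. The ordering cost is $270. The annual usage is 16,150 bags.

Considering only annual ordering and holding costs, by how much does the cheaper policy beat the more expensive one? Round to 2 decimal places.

For each Q, cost = (D/Q)·S + (Q/2)·H.
TC(393) = (16,150/393)×270 + (393/2)×39 = $18,758.92
TC(997) = (16,150/997)×270 + (997/2)×39 = $23,815.12
Lots of 393 are cheaper by $5,056.20.

$5,056.20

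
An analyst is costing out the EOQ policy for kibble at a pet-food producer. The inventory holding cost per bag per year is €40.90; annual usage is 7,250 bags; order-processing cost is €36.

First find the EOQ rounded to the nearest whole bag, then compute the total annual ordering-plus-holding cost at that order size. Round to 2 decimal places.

€4,620.58

EOQ = √(2DS/H) = √(2 × 7,250 × 36 / 40.9)
    = √(12,762.84) ≈ 112.97 → Q = 113 bags
Annual ordering cost = (D/Q)·S = (7,250/113) × 36 = €2,309.73
Annual holding cost  = (Q/2)·H = (113/2) × 40.9 = €2,310.85
Total = €2,309.73 + €2,310.85 = €4,620.58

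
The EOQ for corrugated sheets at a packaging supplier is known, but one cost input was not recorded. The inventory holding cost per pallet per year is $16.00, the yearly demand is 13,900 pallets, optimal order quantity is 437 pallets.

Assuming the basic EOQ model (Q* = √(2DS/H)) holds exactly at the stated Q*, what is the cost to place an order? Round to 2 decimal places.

$109.91

Since Q* = (2DS/H)^½, squaring gives Q*²·H = 2DS.
S = Q²H / (2D) = 437² × 16 / (2 × 13,900) = 109.9102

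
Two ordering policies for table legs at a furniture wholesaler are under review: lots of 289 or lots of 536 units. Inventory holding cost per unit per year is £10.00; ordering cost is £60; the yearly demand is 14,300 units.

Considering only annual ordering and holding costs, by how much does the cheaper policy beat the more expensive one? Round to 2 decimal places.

£133.11

TC(Q) = (D/Q)S + (Q/2)H
TC(289) = (14,300/289)×60 + (289/2)×10 = £4,413.86
TC(536) = (14,300/536)×60 + (536/2)×10 = £4,280.75
Cheaper: Q = 536.  Difference = £133.11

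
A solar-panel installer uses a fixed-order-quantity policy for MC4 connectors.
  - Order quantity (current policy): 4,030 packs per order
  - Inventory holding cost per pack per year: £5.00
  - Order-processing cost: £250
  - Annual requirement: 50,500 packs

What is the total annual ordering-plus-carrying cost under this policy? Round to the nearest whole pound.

Ordering: D/Q × S = 50,500/4,030 × £250 = £3,132.75
Holding:  Q/2 × H = 4,030/2 × £5 = £10,075.00
Total = £3,132.75 + £10,075.00 = £13,207.75

£13,208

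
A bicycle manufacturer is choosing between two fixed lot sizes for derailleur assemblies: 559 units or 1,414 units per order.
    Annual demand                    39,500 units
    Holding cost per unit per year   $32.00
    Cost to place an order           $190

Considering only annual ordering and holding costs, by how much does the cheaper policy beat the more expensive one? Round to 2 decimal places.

$5,561.88

For each Q, cost = (D/Q)·S + (Q/2)·H.
TC(559) = (39,500/559)×190 + (559/2)×32 = $22,369.76
TC(1,414) = (39,500/1,414)×190 + (1,414/2)×32 = $27,931.64
Cheaper: Q = 559.  Difference = $5,561.88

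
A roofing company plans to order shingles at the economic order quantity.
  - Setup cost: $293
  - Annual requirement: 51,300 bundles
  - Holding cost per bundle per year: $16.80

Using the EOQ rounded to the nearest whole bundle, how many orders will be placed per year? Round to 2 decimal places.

2DS/H = 2·51,300·293/16.8 = 1,789,392.86
EOQ = √1,789,392.86 ≈ 1,337.68 → Q = 1,338
Orders per year = D/Q = 51,300 / 1,338 = 38.341

38.34 orders per year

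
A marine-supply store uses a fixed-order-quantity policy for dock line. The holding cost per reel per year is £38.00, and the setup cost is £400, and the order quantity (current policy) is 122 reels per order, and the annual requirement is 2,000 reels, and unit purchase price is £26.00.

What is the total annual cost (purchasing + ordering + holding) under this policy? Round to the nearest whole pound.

£60,875

Annual ordering cost = (D/Q)·S = (2,000/122) × 400 = £6,557.38
Annual holding cost  = (Q/2)·H = (122/2) × 38 = £2,318.00
Purchase cost = D·C = 2,000 × 26 = £52,000.00
Total = £6,557.38 + £2,318.00 + £52,000.00 = £60,875.38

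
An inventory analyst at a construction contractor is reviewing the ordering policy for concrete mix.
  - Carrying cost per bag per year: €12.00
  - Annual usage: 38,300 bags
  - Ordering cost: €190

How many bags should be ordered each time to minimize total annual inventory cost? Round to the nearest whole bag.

1,101 bags

2DS/H = 2·38,300·190/12 = 1,212,833.33
EOQ = √1,212,833.33 ≈ 1,101.29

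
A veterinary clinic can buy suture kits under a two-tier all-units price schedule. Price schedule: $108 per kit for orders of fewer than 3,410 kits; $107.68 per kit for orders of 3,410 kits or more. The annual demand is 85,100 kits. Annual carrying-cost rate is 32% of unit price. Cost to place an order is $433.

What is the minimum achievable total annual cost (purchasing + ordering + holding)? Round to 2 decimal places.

H₁ = 32%×$108 = $34.5600;  H₂ = 32%×$107.68 = $34.4576
EOQ₁ = √(2×85,100×433/34.5600) = 1,460.28  (< 3,410, feasible at tier 1)
EOQ₂ = √(2×85,100×433/34.4576) = 1,462.45  (< 3,410 → use Q = 3,410 at tier-2 price)
TC(tier 1 (EOQ₁), Q≈1,460.3) = $9,241,267.36
TC(tier 2, Q≈3,410.0) = $9,233,124.16
Minimum at tier 2: $9,233,124.16

$9,233,124.16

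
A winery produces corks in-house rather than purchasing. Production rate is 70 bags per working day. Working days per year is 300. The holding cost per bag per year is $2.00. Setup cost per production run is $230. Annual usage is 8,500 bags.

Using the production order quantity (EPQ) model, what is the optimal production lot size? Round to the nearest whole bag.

1,812 bags

d = 8,500/300 = 28.3333 bags/day;  effective holding cost H(1 − d/p) = 2·(1 − 28.3333/70) = 1.19048
Q* = √(2DS / H_eff) = √(2·8,500·230 / 1.19048) ≈ 1,812.29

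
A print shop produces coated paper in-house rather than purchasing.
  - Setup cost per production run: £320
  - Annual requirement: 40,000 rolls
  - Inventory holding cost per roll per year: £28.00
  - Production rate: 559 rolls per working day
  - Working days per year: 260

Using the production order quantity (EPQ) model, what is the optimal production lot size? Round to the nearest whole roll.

1,123 rolls

d = 40,000/260 = 153.8462 rolls/day;  effective holding cost H(1 − d/p) = 28·(1 − 153.8462/559) = 20.29393
Q* = √(2DS / H_eff) = √(2·40,000·320 / 20.29393) ≈ 1,123.15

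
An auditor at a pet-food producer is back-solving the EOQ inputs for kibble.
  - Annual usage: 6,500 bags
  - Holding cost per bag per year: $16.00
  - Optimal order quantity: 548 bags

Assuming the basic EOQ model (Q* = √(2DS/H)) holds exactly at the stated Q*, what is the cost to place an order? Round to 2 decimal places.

$369.60

EOQ relation: Q² = 2DS/H, so rearrange for the unknown.
S = Q²H / (2D) = 548² × 16 / (2 × 6,500) = 369.6049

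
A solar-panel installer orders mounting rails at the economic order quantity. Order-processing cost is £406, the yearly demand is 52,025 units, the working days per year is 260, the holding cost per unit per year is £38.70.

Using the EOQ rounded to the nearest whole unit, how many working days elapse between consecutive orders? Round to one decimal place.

EOQ = √(2DS/H) = √(2 × 52,025 × 406 / 38.7)
    = √(1,091,583.98) ≈ 1,044.79 → Q = 1,045 units
T = Q/D × 260 days = 1,045/52,025 × 260 = 5.222 days

5.2 days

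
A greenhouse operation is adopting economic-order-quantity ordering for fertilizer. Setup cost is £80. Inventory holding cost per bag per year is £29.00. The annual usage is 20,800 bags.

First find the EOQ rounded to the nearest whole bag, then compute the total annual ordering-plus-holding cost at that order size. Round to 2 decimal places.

EOQ = √(2DS/H) = √(2 × 20,800 × 80 / 29)
    = √(114,758.62) ≈ 338.76 → Q = 339 bags
Orders/yr = 20,800/339 = 61.357; ordering cost = 61.357 × £80 = £4,908.55
Average inventory = 339/2 = 169.5; holding cost = 169.5 × £29 = £4,915.50
Total = £4,908.55 + £4,915.50 = £9,824.05

£9,824.05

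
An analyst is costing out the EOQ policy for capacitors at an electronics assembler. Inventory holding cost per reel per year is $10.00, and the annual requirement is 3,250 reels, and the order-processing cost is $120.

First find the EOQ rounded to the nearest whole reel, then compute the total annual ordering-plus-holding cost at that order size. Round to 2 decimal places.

EOQ = √(2DS/H) = √(2 × 3,250 × 120 / 10)
    = √(78,000.00) ≈ 279.28 → Q = 279 reels
Annual ordering cost = (D/Q)·S = (3,250/279) × 120 = $1,397.85
Annual holding cost  = (Q/2)·H = (279/2) × 10 = $1,395.00
Total = $1,397.85 + $1,395.00 = $2,792.85

$2,792.85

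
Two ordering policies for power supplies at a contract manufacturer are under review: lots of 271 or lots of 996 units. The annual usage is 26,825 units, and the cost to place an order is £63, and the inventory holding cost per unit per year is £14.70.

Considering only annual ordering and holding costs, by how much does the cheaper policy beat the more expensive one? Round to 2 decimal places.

TC(Q) = (D/Q)S + (Q/2)H
TC(271) = (26,825/271)×63 + (271/2)×14.7 = £8,227.92
TC(996) = (26,825/996)×63 + (996/2)×14.7 = £9,017.36
Cheaper: Q = 271.  Difference = £789.44

£789.44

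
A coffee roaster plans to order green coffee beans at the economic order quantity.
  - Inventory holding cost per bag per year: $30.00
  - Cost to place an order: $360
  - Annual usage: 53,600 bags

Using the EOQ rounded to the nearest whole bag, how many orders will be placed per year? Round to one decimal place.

2DS/H = 2·53,600·360/30 = 1,286,400.00
EOQ = √1,286,400.00 ≈ 1,134.20 → Q = 1,134
Orders per year = D/Q = 53,600 / 1,134 = 47.266

47.3 orders per year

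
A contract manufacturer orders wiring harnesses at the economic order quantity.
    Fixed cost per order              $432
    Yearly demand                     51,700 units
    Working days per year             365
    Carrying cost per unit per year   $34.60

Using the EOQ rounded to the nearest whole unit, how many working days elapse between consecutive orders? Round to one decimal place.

8.0 days

2DS/H = 2·51,700·432/34.6 = 1,291,005.78
EOQ = √1,291,005.78 ≈ 1,136.22 → Q = 1,136 units
T = Q/D × 365 days = 1,136/51,700 × 365 = 8.020 days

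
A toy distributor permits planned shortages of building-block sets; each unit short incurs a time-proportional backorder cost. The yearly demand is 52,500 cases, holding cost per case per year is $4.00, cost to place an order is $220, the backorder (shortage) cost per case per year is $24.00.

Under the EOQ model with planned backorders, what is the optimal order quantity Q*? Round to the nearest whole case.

Basic EOQ = √(2·52,500·220/4) = 2,403.123
Backorder adjustment √((H+b)/b) = √((4+24)/24) = 1.0801
Q* = 2,403.123 × 1.0801 ≈ 2,595.67

2,596 cases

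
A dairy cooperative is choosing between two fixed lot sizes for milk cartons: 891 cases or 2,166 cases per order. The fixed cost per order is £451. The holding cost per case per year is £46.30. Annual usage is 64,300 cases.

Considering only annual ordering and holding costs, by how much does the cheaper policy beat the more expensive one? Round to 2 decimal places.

£10,357.75

Annual cost at Q: ordering D·S/Q plus holding Q·H/2.
TC(891) = (64,300/891)×451 + (891/2)×46.3 = £53,173.56
TC(2,166) = (64,300/2,166)×451 + (2,166/2)×46.3 = £63,531.31
Lots of 891 are cheaper by £10,357.75.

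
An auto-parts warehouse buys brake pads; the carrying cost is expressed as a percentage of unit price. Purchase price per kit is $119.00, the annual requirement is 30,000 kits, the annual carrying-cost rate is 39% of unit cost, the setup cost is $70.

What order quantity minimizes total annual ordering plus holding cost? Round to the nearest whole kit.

Carrying cost H = $119 × 39% = $46.4100/kit/yr
Optimal lot size Q* = (2 × 30,000 × $70 / $46.41)^½ ≈ 300.83

301 kits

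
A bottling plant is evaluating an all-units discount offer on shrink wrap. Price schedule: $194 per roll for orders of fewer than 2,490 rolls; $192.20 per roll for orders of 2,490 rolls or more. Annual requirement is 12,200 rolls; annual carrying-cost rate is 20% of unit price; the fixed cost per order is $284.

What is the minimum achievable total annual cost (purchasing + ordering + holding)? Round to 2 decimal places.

$2,383,197.21

H₁ = 20%×$194 = $38.8000;  H₂ = 20%×$192.20 = $38.4400
EOQ₁ = √(2×12,200×284/38.8000) = 422.61  (< 2,490, feasible at tier 1)
EOQ₂ = √(2×12,200×284/38.4400) = 424.58  (< 2,490 → use Q = 2,490 at tier-2 price)
TC(tier 1 (EOQ₁), Q≈422.6) = $2,383,197.21
TC(tier 2, Q≈2,490.0) = $2,394,089.29
Minimum at tier 1 (EOQ₁): $2,383,197.21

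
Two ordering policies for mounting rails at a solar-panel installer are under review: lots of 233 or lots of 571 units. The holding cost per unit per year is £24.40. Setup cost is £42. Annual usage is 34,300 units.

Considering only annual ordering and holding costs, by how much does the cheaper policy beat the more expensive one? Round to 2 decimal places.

TC(Q) = (D/Q)S + (Q/2)H
TC(233) = (34,300/233)×42 + (233/2)×24.4 = £9,025.43
TC(571) = (34,300/571)×42 + (571/2)×24.4 = £9,489.14
Lots of 233 are cheaper by £463.71.

£463.71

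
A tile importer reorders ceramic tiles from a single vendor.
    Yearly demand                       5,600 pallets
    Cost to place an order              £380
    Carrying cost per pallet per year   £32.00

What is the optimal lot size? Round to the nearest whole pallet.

365 pallets

Q* = √(2·D·S / H) = √(2·5,600·380 / 32) = √133,000.0 ≈ 364.69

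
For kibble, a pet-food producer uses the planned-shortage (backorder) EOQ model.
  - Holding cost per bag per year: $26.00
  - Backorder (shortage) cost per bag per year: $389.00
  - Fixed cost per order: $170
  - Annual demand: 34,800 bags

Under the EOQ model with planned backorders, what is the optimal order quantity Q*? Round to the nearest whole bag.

Q* = √(2DS/H) · √((H + b)/b)
   = √(2 × 34,800 × 170 / 26) · √((26 + 389) / 389)
   = 674.594 × 1.0329 ≈ 696.77

697 bags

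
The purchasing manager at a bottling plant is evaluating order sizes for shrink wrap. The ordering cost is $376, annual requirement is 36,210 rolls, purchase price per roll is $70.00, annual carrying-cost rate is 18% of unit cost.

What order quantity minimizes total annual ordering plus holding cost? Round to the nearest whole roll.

H = i·C = 0.18 × $70 = $12.6000 per roll-year
Q* = √(2·D·S / H) = √(2·36,210·376 / 12.6) = √2,161,104.8 ≈ 1,470.07

1,470 rolls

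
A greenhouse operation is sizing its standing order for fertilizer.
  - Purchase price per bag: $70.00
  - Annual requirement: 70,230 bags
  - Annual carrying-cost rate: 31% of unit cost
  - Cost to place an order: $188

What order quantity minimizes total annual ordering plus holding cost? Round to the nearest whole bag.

1,103 bags

Carrying cost H = $70 × 31% = $21.7000/bag/yr
Q* = √(2·D·S / H) = √(2·70,230·188 / 21.7) = √1,216,888.5 ≈ 1,103.13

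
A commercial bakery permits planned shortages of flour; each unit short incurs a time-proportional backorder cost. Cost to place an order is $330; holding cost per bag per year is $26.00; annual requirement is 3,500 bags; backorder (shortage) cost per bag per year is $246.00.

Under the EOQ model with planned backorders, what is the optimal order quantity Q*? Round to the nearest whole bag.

Basic EOQ = √(2·3,500·330/26) = 298.071
Backorder adjustment √((H+b)/b) = √((26+246)/246) = 1.0515
Q* = 298.071 × 1.0515 ≈ 313.43

313 bags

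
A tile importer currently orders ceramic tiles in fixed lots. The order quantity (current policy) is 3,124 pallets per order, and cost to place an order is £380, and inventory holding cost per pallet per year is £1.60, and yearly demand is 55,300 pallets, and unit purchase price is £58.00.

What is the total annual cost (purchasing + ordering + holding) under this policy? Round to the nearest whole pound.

Annual ordering cost = (D/Q)·S = (55,300/3,124) × 380 = £6,726.63
Annual holding cost  = (Q/2)·H = (3,124/2) × 1.6 = £2,499.20
Purchase cost = D·C = 55,300 × 58 = £3,207,400.00
Total = £6,726.63 + £2,499.20 + £3,207,400.00 = £3,216,625.83

£3,216,626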